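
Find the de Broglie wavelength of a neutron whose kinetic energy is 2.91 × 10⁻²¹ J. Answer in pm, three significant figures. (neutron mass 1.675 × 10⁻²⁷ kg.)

p = √(2mKE) = √(2 × 1.675 × 10⁻²⁷ × 2.910 × 10⁻²¹) = 3.122 × 10⁻²⁴ kg·m/s.
λ = h/p = 6.626 × 10⁻³⁴ / 3.122 × 10⁻²⁴ = 2.12 × 10⁻¹⁰ m = 212 pm.

λ = 212 pm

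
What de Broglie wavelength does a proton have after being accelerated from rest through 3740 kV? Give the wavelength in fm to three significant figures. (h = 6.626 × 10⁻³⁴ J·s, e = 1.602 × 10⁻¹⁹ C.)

λ = 14.8 fm

KE = eV = 1.602 × 10⁻¹⁹ × 3.740 × 10⁶ = 5.991 × 10⁻¹³ J.
p = √(2mKE) = √(2 × 1.673 × 10⁻²⁷ × 5.991 × 10⁻¹³) = 4.477 × 10⁻²⁰ kg·m/s.
λ = h/p = 6.626 × 10⁻³⁴ / 4.477 × 10⁻²⁰ = 1.48 × 10⁻¹⁴ m = 14.8 fm.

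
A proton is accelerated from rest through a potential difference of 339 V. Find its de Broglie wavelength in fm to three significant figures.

λ = 1550 fm

KE = eV = 1.602 × 10⁻¹⁹ × 339.0 = 5.431 × 10⁻¹⁷ J.
p = √(2mKE) = √(2 × 1.673 × 10⁻²⁷ × 5.431 × 10⁻¹⁷) = 4.263 × 10⁻²² kg·m/s.
λ = h/p = 6.626 × 10⁻³⁴ / 4.263 × 10⁻²² = 1.55 × 10⁻¹² m = 1550 fm.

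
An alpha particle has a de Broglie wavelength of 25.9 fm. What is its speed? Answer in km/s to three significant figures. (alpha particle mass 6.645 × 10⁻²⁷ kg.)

v = 3850 km/s

p = h/λ = 6.626 × 10⁻³⁴ / 2.590 × 10⁻¹⁴ = 2.558 × 10⁻²⁰ kg·m/s.
v = p/m = 2.558 × 10⁻²⁰ / 6.645 × 10⁻²⁷ = 3.85 × 10⁶ m/s = 3850 km/s.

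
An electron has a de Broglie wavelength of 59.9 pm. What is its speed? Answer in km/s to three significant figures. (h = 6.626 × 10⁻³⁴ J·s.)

v = 1.21 × 10⁴ km/s

p = h/λ = 6.626 × 10⁻³⁴ / 5.990 × 10⁻¹¹ = 1.106 × 10⁻²³ kg·m/s.
v = p/m = 1.106 × 10⁻²³ / 9.109 × 10⁻³¹ = 1.21 × 10⁷ m/s = 1.21 × 10⁴ km/s.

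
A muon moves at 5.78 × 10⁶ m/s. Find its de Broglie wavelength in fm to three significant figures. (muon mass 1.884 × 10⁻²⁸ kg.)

λ = 608 fm

p = mv = 1.884 × 10⁻²⁸ × 5.78 × 10⁶ = 1.089 × 10⁻²¹ kg·m/s.
λ = h/p = 6.626 × 10⁻³⁴ / 1.089 × 10⁻²¹ = 6.08 × 10⁻¹³ m = 608 fm.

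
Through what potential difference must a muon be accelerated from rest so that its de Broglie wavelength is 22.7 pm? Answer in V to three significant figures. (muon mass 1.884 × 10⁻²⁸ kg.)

V = 14.1 V

p = h/λ = 6.626 × 10⁻³⁴ / 2.270 × 10⁻¹¹ = 2.919 × 10⁻²³ kg·m/s.
KE = p²/(2m) = 2.261 × 10⁻¹⁸ J.
V = KE/e = 2.261 × 10⁻¹⁸ / (1.602 × 10⁻¹⁹) = 14.1 V.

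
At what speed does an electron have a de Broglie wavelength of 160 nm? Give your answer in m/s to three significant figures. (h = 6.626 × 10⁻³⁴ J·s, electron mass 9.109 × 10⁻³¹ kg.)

v = 4550 m/s

p = h/λ = 6.626 × 10⁻³⁴ / 1.600 × 10⁻⁷ = 4.141 × 10⁻²⁷ kg·m/s.
v = p/m = 4.141 × 10⁻²⁷ / 9.109 × 10⁻³¹ = 4.55 × 10³ m/s = 4550 m/s.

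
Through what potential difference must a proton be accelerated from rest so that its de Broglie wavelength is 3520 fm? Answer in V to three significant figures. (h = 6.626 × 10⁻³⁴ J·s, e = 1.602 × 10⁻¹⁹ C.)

V = 66.1 V

p = h/λ = 6.626 × 10⁻³⁴ / 3.520 × 10⁻¹² = 1.882 × 10⁻²² kg·m/s.
KE = p²/(2m) = 1.059 × 10⁻¹⁷ J.
V = KE/e = 1.059 × 10⁻¹⁷ / (1.602 × 10⁻¹⁹) = 66.1 V.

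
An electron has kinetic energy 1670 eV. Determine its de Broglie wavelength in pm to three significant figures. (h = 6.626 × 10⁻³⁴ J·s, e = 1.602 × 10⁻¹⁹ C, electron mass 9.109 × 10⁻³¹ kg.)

KE = 1670 eV = 2.675 × 10⁻¹⁶ J.
p = √(2mKE) = √(2 × 9.109 × 10⁻³¹ × 2.675 × 10⁻¹⁶) = 2.208 × 10⁻²³ kg·m/s.
λ = h/p = 6.626 × 10⁻³⁴ / 2.208 × 10⁻²³ = 3.00 × 10⁻¹¹ m = 30.0 pm.

λ = 30.0 pm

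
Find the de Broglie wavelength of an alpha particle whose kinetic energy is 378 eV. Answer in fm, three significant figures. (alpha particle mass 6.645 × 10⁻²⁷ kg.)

KE = 378 eV = 6.056 × 10⁻¹⁷ J.
p = √(2mKE) = √(2 × 6.645 × 10⁻²⁷ × 6.056 × 10⁻¹⁷) = 8.971 × 10⁻²² kg·m/s.
λ = h/p = 6.626 × 10⁻³⁴ / 8.971 × 10⁻²² = 7.39 × 10⁻¹³ m = 739 fm.

λ = 739 fm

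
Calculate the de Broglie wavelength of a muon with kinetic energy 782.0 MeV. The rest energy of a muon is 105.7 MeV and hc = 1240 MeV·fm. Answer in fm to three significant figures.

Total energy E = KE + m₀c² = 782.0 + 105.7 = 887.7 MeV.
(pc)² = E² − (m₀c²)² = (887.7)² − (105.7)² = 7.768 × 10⁵ MeV², so pc = 881.4 MeV.
λ = hc/(pc) = 1240 MeV·fm / 881.4 MeV = 1.41 fm.

λ = 1.41 fm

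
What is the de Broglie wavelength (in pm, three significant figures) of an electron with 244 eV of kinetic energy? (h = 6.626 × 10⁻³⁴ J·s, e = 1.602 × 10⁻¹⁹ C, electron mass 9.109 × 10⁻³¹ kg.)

KE = 244 eV = 3.909 × 10⁻¹⁷ J.
p = √(2mKE) = √(2 × 9.109 × 10⁻³¹ × 3.909 × 10⁻¹⁷) = 8.439 × 10⁻²⁴ kg·m/s.
λ = h/p = 6.626 × 10⁻³⁴ / 8.439 × 10⁻²⁴ = 7.85 × 10⁻¹¹ m = 78.5 pm.

λ = 78.5 pm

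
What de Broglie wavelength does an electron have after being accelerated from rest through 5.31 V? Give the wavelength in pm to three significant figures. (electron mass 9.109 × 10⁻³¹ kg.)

λ = 532 pm

KE = eV = 1.602 × 10⁻¹⁹ × 5.310 = 8.507 × 10⁻¹⁹ J.
p = √(2mKE) = √(2 × 9.109 × 10⁻³¹ × 8.507 × 10⁻¹⁹) = 1.245 × 10⁻²⁴ kg·m/s.
λ = h/p = 6.626 × 10⁻³⁴ / 1.245 × 10⁻²⁴ = 5.32 × 10⁻¹⁰ m = 532 pm.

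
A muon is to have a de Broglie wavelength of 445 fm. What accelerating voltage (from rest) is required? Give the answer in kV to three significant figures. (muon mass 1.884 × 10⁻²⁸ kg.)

p = h/λ = 6.626 × 10⁻³⁴ / 4.450 × 10⁻¹³ = 1.489 × 10⁻²¹ kg·m/s.
KE = p²/(2m) = 5.884 × 10⁻¹⁵ J.
V = KE/e = 5.884 × 10⁻¹⁵ / (1.602 × 10⁻¹⁹) = 36.7 kV.

V = 36.7 kV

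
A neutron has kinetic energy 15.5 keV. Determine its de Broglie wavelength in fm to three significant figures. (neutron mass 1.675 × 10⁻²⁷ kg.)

λ = 230 fm

KE = 15.5 keV = 2.483 × 10⁻¹⁵ J.
p = √(2mKE) = √(2 × 1.675 × 10⁻²⁷ × 2.483 × 10⁻¹⁵) = 2.884 × 10⁻²¹ kg·m/s.
λ = h/p = 6.626 × 10⁻³⁴ / 2.884 × 10⁻²¹ = 2.30 × 10⁻¹³ m = 230 fm.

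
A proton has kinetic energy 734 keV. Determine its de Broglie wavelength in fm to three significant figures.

KE = 734 keV = 1.176 × 10⁻¹³ J.
p = √(2mKE) = √(2 × 1.673 × 10⁻²⁷ × 1.176 × 10⁻¹³) = 1.984 × 10⁻²⁰ kg·m/s.
λ = h/p = 6.626 × 10⁻³⁴ / 1.984 × 10⁻²⁰ = 3.34 × 10⁻¹⁴ m = 33.4 fm.

λ = 33.4 fm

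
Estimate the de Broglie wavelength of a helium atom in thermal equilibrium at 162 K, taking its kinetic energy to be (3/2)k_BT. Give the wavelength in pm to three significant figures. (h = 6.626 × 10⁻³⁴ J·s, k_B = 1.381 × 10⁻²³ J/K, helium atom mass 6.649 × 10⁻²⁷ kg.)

KE = (3/2)k_BT = 1.5 × 1.381 × 10⁻²³ × 162 = 3.356 × 10⁻²¹ J.
p = √(2mKE) = √(2 × 6.649 × 10⁻²⁷ × 3.356 × 10⁻²¹) = 6.680 × 10⁻²⁴ kg·m/s.
λ = h/p = 9.92 × 10⁻¹¹ m = 99.2 pm.

λ = 99.2 pm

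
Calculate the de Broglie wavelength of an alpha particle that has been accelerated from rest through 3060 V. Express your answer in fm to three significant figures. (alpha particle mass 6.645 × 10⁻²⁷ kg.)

KE = 2eV = 2 × 1.602 × 10⁻¹⁹ × 3060 = 9.804 × 10⁻¹⁶ J.
p = √(2mKE) = √(2 × 6.645 × 10⁻²⁷ × 9.804 × 10⁻¹⁶) = 3.610 × 10⁻²¹ kg·m/s.
λ = h/p = 6.626 × 10⁻³⁴ / 3.610 × 10⁻²¹ = 1.84 × 10⁻¹³ m = 184 fm.

λ = 184 fm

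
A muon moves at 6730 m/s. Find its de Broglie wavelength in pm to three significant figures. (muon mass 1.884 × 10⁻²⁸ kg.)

λ = 523 pm

p = mv = 1.884 × 10⁻²⁸ × 6730 = 1.268 × 10⁻²⁴ kg·m/s.
λ = h/p = 6.626 × 10⁻³⁴ / 1.268 × 10⁻²⁴ = 5.23 × 10⁻¹⁰ m = 523 pm.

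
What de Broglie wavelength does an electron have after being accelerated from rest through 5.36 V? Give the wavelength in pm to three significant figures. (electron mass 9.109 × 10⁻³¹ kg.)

KE = eV = 1.602 × 10⁻¹⁹ × 5.360 = 8.587 × 10⁻¹⁹ J.
p = √(2mKE) = √(2 × 9.109 × 10⁻³¹ × 8.587 × 10⁻¹⁹) = 1.251 × 10⁻²⁴ kg·m/s.
λ = h/p = 6.626 × 10⁻³⁴ / 1.251 × 10⁻²⁴ = 5.30 × 10⁻¹⁰ m = 530 pm.

λ = 530 pm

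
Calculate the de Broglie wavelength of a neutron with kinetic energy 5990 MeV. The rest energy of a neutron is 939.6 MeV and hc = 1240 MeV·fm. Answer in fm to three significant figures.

λ = 0.181 fm

Total energy E = KE + m₀c² = 5990 + 939.6 = 6929.6 MeV.
(pc)² = E² − (m₀c²)² = (6929.6)² − (939.6)² = 4.714 × 10⁷ MeV², so pc = 6866 MeV.
λ = hc/(pc) = 1240 MeV·fm / 6866 MeV = 0.181 fm.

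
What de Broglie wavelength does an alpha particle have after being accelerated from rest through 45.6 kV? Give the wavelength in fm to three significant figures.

KE = 2eV = 2 × 1.602 × 10⁻¹⁹ × 4.560 × 10⁴ = 1.461 × 10⁻¹⁴ J.
p = √(2mKE) = √(2 × 6.645 × 10⁻²⁷ × 1.461 × 10⁻¹⁴) = 1.393 × 10⁻²⁰ kg·m/s.
λ = h/p = 6.626 × 10⁻³⁴ / 1.393 × 10⁻²⁰ = 4.76 × 10⁻¹⁴ m = 47.6 fm.

λ = 47.6 fm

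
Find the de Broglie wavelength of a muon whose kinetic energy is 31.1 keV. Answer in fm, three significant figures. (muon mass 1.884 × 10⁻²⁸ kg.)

λ = 484 fm

KE = 31.1 keV = 4.982 × 10⁻¹⁵ J.
p = √(2mKE) = √(2 × 1.884 × 10⁻²⁸ × 4.982 × 10⁻¹⁵) = 1.370 × 10⁻²¹ kg·m/s.
λ = h/p = 6.626 × 10⁻³⁴ / 1.370 × 10⁻²¹ = 4.84 × 10⁻¹³ m = 484 fm.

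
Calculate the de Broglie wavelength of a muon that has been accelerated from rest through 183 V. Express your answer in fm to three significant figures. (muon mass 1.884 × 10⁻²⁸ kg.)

KE = eV = 1.602 × 10⁻¹⁹ × 183.0 = 2.932 × 10⁻¹⁷ J.
p = √(2mKE) = √(2 × 1.884 × 10⁻²⁸ × 2.932 × 10⁻¹⁷) = 1.051 × 10⁻²² kg·m/s.
λ = h/p = 6.626 × 10⁻³⁴ / 1.051 × 10⁻²² = 6.30 × 10⁻¹² m = 6300 fm.

λ = 6300 fm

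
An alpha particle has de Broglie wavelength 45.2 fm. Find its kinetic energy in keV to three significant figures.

KE = 101 keV

p = h/λ = 6.626 × 10⁻³⁴ / 4.520 × 10⁻¹⁴ = 1.466 × 10⁻²⁰ kg·m/s.
KE = p²/(2m) = (1.466 × 10⁻²⁰)² / (2 × 6.645 × 10⁻²⁷) = 1.617 × 10⁻¹⁴ J = 101 keV.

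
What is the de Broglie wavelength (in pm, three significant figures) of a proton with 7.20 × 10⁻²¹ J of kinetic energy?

λ = 135 pm

p = √(2mKE) = √(2 × 1.673 × 10⁻²⁷ × 7.200 × 10⁻²¹) = 4.908 × 10⁻²⁴ kg·m/s.
λ = h/p = 6.626 × 10⁻³⁴ / 4.908 × 10⁻²⁴ = 1.35 × 10⁻¹⁰ m = 135 pm.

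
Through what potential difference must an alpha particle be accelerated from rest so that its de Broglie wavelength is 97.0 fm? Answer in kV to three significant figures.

p = h/λ = 6.626 × 10⁻³⁴ / 9.700 × 10⁻¹⁴ = 6.831 × 10⁻²¹ kg·m/s.
KE = p²/(2m) = 3.511 × 10⁻¹⁵ J.
V = KE/2e = 3.511 × 10⁻¹⁵ / (2 × 1.602 × 10⁻¹⁹) = 11.0 kV.

V = 11.0 kV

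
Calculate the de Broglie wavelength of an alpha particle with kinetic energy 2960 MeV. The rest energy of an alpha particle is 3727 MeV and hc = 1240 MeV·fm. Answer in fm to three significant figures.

Total energy E = KE + m₀c² = 2960 + 3727 = 6687 MeV.
(pc)² = E² − (m₀c²)² = (6687)² − (3727)² = 3.083 × 10⁷ MeV², so pc = 5552 MeV.
λ = hc/(pc) = 1240 MeV·fm / 5552 MeV = 0.223 fm.

λ = 0.223 fm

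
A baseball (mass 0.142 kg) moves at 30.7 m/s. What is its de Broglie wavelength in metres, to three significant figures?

p = mv = 0.142 × 30.7 = 4.359 kg·m/s.
λ = h/p = 6.626 × 10⁻³⁴ / 4.359 = 1.52 × 10⁻³⁴ m.

λ = 1.52 × 10⁻³⁴ m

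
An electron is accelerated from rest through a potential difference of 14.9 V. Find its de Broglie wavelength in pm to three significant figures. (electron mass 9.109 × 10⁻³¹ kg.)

KE = eV = 1.602 × 10⁻¹⁹ × 14.90 = 2.387 × 10⁻¹⁸ J.
p = √(2mKE) = √(2 × 9.109 × 10⁻³¹ × 2.387 × 10⁻¹⁸) = 2.085 × 10⁻²⁴ kg·m/s.
λ = h/p = 6.626 × 10⁻³⁴ / 2.085 × 10⁻²⁴ = 3.18 × 10⁻¹⁰ m = 318 pm.

λ = 318 pm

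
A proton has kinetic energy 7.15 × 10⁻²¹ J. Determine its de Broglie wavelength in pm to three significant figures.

p = √(2mKE) = √(2 × 1.673 × 10⁻²⁷ × 7.150 × 10⁻²¹) = 4.891 × 10⁻²⁴ kg·m/s.
λ = h/p = 6.626 × 10⁻³⁴ / 4.891 × 10⁻²⁴ = 1.35 × 10⁻¹⁰ m = 135 pm.

λ = 135 pm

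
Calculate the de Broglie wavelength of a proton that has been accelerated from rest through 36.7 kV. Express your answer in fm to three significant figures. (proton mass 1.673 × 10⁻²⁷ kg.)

KE = eV = 1.602 × 10⁻¹⁹ × 3.670 × 10⁴ = 5.879 × 10⁻¹⁵ J.
p = √(2mKE) = √(2 × 1.673 × 10⁻²⁷ × 5.879 × 10⁻¹⁵) = 4.435 × 10⁻²¹ kg·m/s.
λ = h/p = 6.626 × 10⁻³⁴ / 4.435 × 10⁻²¹ = 1.49 × 10⁻¹³ m = 149 fm.

λ = 149 fm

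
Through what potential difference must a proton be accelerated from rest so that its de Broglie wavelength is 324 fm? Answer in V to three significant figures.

V = 7800 V

p = h/λ = 6.626 × 10⁻³⁴ / 3.240 × 10⁻¹³ = 2.045 × 10⁻²¹ kg·m/s.
KE = p²/(2m) = 1.250 × 10⁻¹⁵ J.
V = KE/e = 1.250 × 10⁻¹⁵ / (1.602 × 10⁻¹⁹) = 7800 V.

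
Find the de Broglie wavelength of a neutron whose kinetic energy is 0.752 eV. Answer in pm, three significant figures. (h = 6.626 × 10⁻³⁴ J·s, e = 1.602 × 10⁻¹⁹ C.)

λ = 33.0 pm

KE = 0.752 eV = 1.205 × 10⁻¹⁹ J.
p = √(2mKE) = √(2 × 1.675 × 10⁻²⁷ × 1.205 × 10⁻¹⁹) = 2.009 × 10⁻²³ kg·m/s.
λ = h/p = 6.626 × 10⁻³⁴ / 2.009 × 10⁻²³ = 3.30 × 10⁻¹¹ m = 33.0 pm.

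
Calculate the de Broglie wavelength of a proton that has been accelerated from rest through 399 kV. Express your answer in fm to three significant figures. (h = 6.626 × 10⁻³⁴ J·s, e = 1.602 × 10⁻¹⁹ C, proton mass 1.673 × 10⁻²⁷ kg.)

λ = 45.3 fm

KE = eV = 1.602 × 10⁻¹⁹ × 3.990 × 10⁵ = 6.392 × 10⁻¹⁴ J.
p = √(2mKE) = √(2 × 1.673 × 10⁻²⁷ × 6.392 × 10⁻¹⁴) = 1.462 × 10⁻²⁰ kg·m/s.
λ = h/p = 6.626 × 10⁻³⁴ / 1.462 × 10⁻²⁰ = 4.53 × 10⁻¹⁴ m = 45.3 fm.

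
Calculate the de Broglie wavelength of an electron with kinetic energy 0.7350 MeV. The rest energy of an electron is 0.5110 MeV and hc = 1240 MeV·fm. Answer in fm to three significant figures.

Total energy E = KE + m₀c² = 0.7350 + 0.5110 = 1.2460 MeV.
(pc)² = E² − (m₀c²)² = (1.2460)² − (0.5110)² = 1.291 MeV², so pc = 1.136 MeV.
λ = hc/(pc) = 1240 MeV·fm / 1.136 MeV = 1090 fm.

λ = 1090 fm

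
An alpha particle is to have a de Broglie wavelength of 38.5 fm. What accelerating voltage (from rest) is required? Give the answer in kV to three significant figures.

V = 69.6 kV

p = h/λ = 6.626 × 10⁻³⁴ / 3.850 × 10⁻¹⁴ = 1.721 × 10⁻²⁰ kg·m/s.
KE = p²/(2m) = 2.229 × 10⁻¹⁴ J.
V = KE/2e = 2.229 × 10⁻¹⁴ / (2 × 1.602 × 10⁻¹⁹) = 69.6 kV.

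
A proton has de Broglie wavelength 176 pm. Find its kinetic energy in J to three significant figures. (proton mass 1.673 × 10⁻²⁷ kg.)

p = h/λ = 6.626 × 10⁻³⁴ / 1.760 × 10⁻¹⁰ = 3.765 × 10⁻²⁴ kg·m/s.
KE = p²/(2m) = (3.765 × 10⁻²⁴)² / (2 × 1.673 × 10⁻²⁷) = 4.236 × 10⁻²¹ J = 4.24 × 10⁻²¹ J.

KE = 4.24 × 10⁻²¹ J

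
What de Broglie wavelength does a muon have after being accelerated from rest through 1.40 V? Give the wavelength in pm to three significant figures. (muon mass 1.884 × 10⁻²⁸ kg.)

KE = eV = 1.602 × 10⁻¹⁹ × 1.400 = 2.243 × 10⁻¹⁹ J.
p = √(2mKE) = √(2 × 1.884 × 10⁻²⁸ × 2.243 × 10⁻¹⁹) = 9.193 × 10⁻²⁴ kg·m/s.
λ = h/p = 6.626 × 10⁻³⁴ / 9.193 × 10⁻²⁴ = 7.21 × 10⁻¹¹ m = 72.1 pm.

λ = 72.1 pm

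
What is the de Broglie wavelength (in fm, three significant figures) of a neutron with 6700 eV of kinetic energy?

KE = 6700 eV = 1.073 × 10⁻¹⁵ J.
p = √(2mKE) = √(2 × 1.675 × 10⁻²⁷ × 1.073 × 10⁻¹⁵) = 1.896 × 10⁻²¹ kg·m/s.
λ = h/p = 6.626 × 10⁻³⁴ / 1.896 × 10⁻²¹ = 3.49 × 10⁻¹³ m = 349 fm.

λ = 349 fm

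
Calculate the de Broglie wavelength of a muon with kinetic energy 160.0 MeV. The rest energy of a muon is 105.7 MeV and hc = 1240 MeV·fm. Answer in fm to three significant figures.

Total energy E = KE + m₀c² = 160.0 + 105.7 = 265.7 MeV.
(pc)² = E² − (m₀c²)² = (265.7)² − (105.7)² = 5.942 × 10⁴ MeV², so pc = 243.8 MeV.
λ = hc/(pc) = 1240 MeV·fm / 243.8 MeV = 5.09 fm.

λ = 5.09 fm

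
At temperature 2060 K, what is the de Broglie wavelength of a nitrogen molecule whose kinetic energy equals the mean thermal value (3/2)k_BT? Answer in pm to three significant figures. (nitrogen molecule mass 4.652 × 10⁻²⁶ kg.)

λ = 10.5 pm

KE = (3/2)k_BT = 1.5 × 1.381 × 10⁻²³ × 2060 = 4.267 × 10⁻²⁰ J.
p = √(2mKE) = √(2 × 4.652 × 10⁻²⁶ × 4.267 × 10⁻²⁰) = 6.301 × 10⁻²³ kg·m/s.
λ = h/p = 1.05 × 10⁻¹¹ m = 10.5 pm.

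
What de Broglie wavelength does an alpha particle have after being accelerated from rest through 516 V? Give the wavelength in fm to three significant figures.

KE = 2eV = 2 × 1.602 × 10⁻¹⁹ × 516.0 = 1.653 × 10⁻¹⁶ J.
p = √(2mKE) = √(2 × 6.645 × 10⁻²⁷ × 1.653 × 10⁻¹⁶) = 1.482 × 10⁻²¹ kg·m/s.
λ = h/p = 6.626 × 10⁻³⁴ / 1.482 × 10⁻²¹ = 4.47 × 10⁻¹³ m = 447 fm.

λ = 447 fm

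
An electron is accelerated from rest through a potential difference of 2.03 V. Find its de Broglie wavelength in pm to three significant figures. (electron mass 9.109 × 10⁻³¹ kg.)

KE = eV = 1.602 × 10⁻¹⁹ × 2.030 = 3.252 × 10⁻¹⁹ J.
p = √(2mKE) = √(2 × 9.109 × 10⁻³¹ × 3.252 × 10⁻¹⁹) = 7.697 × 10⁻²⁵ kg·m/s.
λ = h/p = 6.626 × 10⁻³⁴ / 7.697 × 10⁻²⁵ = 8.61 × 10⁻¹⁰ m = 861 pm.

λ = 861 pm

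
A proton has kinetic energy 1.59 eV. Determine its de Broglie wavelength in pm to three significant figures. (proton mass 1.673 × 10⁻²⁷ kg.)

λ = 22.7 pm

KE = 1.59 eV = 2.547 × 10⁻¹⁹ J.
p = √(2mKE) = √(2 × 1.673 × 10⁻²⁷ × 2.547 × 10⁻¹⁹) = 2.919 × 10⁻²³ kg·m/s.
λ = h/p = 6.626 × 10⁻³⁴ / 2.919 × 10⁻²³ = 2.27 × 10⁻¹¹ m = 22.7 pm.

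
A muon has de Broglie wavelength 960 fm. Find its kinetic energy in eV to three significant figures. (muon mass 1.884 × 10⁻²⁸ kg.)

KE = 7890 eV

p = h/λ = 6.626 × 10⁻³⁴ / 9.600 × 10⁻¹³ = 6.902 × 10⁻²² kg·m/s.
KE = p²/(2m) = (6.902 × 10⁻²²)² / (2 × 1.884 × 10⁻²⁸) = 1.264 × 10⁻¹⁵ J = 7890 eV.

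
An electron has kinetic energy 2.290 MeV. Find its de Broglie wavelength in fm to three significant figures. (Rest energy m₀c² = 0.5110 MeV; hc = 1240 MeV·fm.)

Total energy E = KE + m₀c² = 2.290 + 0.5110 = 2.8010 MeV.
(pc)² = E² − (m₀c²)² = (2.8010)² − (0.5110)² = 7.584 MeV², so pc = 2.754 MeV.
λ = hc/(pc) = 1240 MeV·fm / 2.754 MeV = 450 fm.

λ = 450 fm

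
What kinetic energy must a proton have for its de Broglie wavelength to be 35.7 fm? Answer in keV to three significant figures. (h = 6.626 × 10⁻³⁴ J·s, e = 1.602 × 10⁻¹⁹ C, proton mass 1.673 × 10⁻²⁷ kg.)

KE = 643 keV

p = h/λ = 6.626 × 10⁻³⁴ / 3.570 × 10⁻¹⁴ = 1.856 × 10⁻²⁰ kg·m/s.
KE = p²/(2m) = (1.856 × 10⁻²⁰)² / (2 × 1.673 × 10⁻²⁷) = 1.030 × 10⁻¹³ J = 643 keV.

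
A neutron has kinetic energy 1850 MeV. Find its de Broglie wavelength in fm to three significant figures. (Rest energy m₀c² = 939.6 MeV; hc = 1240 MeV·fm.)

λ = 0.472 fm

Total energy E = KE + m₀c² = 1850 + 939.6 = 2789.6 MeV.
(pc)² = E² − (m₀c²)² = (2789.6)² − (939.6)² = 6.899 × 10⁶ MeV², so pc = 2627 MeV.
λ = hc/(pc) = 1240 MeV·fm / 2627 MeV = 0.472 fm.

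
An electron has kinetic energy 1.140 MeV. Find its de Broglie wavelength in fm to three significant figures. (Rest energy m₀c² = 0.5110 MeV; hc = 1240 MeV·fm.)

Total energy E = KE + m₀c² = 1.140 + 0.5110 = 1.6510 MeV.
(pc)² = E² − (m₀c²)² = (1.6510)² − (0.5110)² = 2.465 MeV², so pc = 1.570 MeV.
λ = hc/(pc) = 1240 MeV·fm / 1.570 MeV = 790 fm.

λ = 790 fm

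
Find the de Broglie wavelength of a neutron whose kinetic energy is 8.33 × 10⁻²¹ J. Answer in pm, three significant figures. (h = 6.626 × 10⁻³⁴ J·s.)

λ = 125 pm

p = √(2mKE) = √(2 × 1.675 × 10⁻²⁷ × 8.330 × 10⁻²¹) = 5.283 × 10⁻²⁴ kg·m/s.
λ = h/p = 6.626 × 10⁻³⁴ / 5.283 × 10⁻²⁴ = 1.25 × 10⁻¹⁰ m = 125 pm.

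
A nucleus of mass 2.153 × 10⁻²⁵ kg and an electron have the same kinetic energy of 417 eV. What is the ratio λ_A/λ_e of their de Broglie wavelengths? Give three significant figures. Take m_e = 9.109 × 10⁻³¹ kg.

At fixed KE, p = √(2mKE) so λ = h/p ∝ 1/√m.
λ_A/λ_e = √(m_e/m_A) = √(9.109 × 10⁻³¹/2.153 × 10⁻²⁵) = √(4.231 × 10⁻⁶) = 2.06 × 10⁻³.

λ_A/λ_e = 2.06 × 10⁻³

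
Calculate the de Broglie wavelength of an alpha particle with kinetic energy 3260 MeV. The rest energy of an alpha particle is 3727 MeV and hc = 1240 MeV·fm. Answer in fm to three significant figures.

Total energy E = KE + m₀c² = 3260 + 3727 = 6987 MeV.
(pc)² = E² − (m₀c²)² = (6987)² − (3727)² = 3.493 × 10⁷ MeV², so pc = 5910 MeV.
λ = hc/(pc) = 1240 MeV·fm / 5910 MeV = 0.210 fm.

λ = 0.210 fm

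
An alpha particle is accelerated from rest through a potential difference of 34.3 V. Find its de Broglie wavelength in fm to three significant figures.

λ = 1730 fm

KE = 2eV = 2 × 1.602 × 10⁻¹⁹ × 34.30 = 1.099 × 10⁻¹⁷ J.
p = √(2mKE) = √(2 × 6.645 × 10⁻²⁷ × 1.099 × 10⁻¹⁷) = 3.822 × 10⁻²² kg·m/s.
λ = h/p = 6.626 × 10⁻³⁴ / 3.822 × 10⁻²² = 1.73 × 10⁻¹² m = 1730 fm.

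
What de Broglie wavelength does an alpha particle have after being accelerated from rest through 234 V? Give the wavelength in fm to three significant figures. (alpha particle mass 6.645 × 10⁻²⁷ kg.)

KE = 2eV = 2 × 1.602 × 10⁻¹⁹ × 234.0 = 7.497 × 10⁻¹⁷ J.
p = √(2mKE) = √(2 × 6.645 × 10⁻²⁷ × 7.497 × 10⁻¹⁷) = 9.982 × 10⁻²² kg·m/s.
λ = h/p = 6.626 × 10⁻³⁴ / 9.982 × 10⁻²² = 6.64 × 10⁻¹³ m = 664 fm.

λ = 664 fm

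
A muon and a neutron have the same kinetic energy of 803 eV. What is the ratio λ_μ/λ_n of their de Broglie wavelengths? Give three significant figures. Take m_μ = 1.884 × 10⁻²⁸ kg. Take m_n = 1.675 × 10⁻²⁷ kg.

λ_μ/λ_n = 2.98

At fixed KE, p = √(2mKE) so λ = h/p ∝ 1/√m.
λ_μ/λ_n = √(m_n/m_μ) = √(1.675 × 10⁻²⁷/1.884 × 10⁻²⁸) = √(8.891) = 2.98.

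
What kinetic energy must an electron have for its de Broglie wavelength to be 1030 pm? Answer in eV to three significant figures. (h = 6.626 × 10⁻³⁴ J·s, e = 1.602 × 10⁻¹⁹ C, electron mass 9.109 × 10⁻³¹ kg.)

KE = 1.42 eV

p = h/λ = 6.626 × 10⁻³⁴ / 1.030 × 10⁻⁹ = 6.433 × 10⁻²⁵ kg·m/s.
KE = p²/(2m) = (6.433 × 10⁻²⁵)² / (2 × 9.109 × 10⁻³¹) = 2.272 × 10⁻¹⁹ J = 1.42 eV.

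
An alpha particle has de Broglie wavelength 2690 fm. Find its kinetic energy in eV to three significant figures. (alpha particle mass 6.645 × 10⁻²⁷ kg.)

KE = 28.5 eV

p = h/λ = 6.626 × 10⁻³⁴ / 2.690 × 10⁻¹² = 2.463 × 10⁻²² kg·m/s.
KE = p²/(2m) = (2.463 × 10⁻²²)² / (2 × 6.645 × 10⁻²⁷) = 4.565 × 10⁻¹⁸ J = 28.5 eV.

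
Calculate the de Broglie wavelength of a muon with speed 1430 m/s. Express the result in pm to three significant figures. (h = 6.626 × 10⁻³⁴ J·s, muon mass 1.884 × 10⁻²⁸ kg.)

λ = 2460 pm

p = mv = 1.884 × 10⁻²⁸ × 1430 = 2.694 × 10⁻²⁵ kg·m/s.
λ = h/p = 6.626 × 10⁻³⁴ / 2.694 × 10⁻²⁵ = 2.46 × 10⁻⁹ m = 2460 pm.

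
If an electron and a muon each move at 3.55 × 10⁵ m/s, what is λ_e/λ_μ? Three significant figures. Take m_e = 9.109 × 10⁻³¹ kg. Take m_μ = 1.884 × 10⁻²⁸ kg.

At fixed v, p = mv so λ = h/(mv) ∝ 1/m.
λ_e/λ_μ = m_μ/m_e = 1.884 × 10⁻²⁸/9.109 × 10⁻³¹ = 207.

λ_e/λ_μ = 207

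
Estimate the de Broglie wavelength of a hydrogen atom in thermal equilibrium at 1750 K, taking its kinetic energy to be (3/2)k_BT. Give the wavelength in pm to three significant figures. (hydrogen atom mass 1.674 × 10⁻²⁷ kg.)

λ = 60.1 pm

KE = (3/2)k_BT = 1.5 × 1.381 × 10⁻²³ × 1750 = 3.625 × 10⁻²⁰ J.
p = √(2mKE) = √(2 × 1.674 × 10⁻²⁷ × 3.625 × 10⁻²⁰) = 1.102 × 10⁻²³ kg·m/s.
λ = h/p = 6.01 × 10⁻¹¹ m = 60.1 pm.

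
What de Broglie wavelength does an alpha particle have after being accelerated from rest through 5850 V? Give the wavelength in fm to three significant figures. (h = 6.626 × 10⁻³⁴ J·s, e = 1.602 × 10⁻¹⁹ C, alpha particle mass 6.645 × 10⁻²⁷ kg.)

KE = 2eV = 2 × 1.602 × 10⁻¹⁹ × 5850 = 1.874 × 10⁻¹⁵ J.
p = √(2mKE) = √(2 × 6.645 × 10⁻²⁷ × 1.874 × 10⁻¹⁵) = 4.991 × 10⁻²¹ kg·m/s.
λ = h/p = 6.626 × 10⁻³⁴ / 4.991 × 10⁻²¹ = 1.33 × 10⁻¹³ m = 133 fm.

λ = 133 fm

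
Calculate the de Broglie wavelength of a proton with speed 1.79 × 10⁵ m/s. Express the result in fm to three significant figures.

λ = 2210 fm

p = mv = 1.673 × 10⁻²⁷ × 1.79 × 10⁵ = 2.995 × 10⁻²² kg·m/s.
λ = h/p = 6.626 × 10⁻³⁴ / 2.995 × 10⁻²² = 2.21 × 10⁻¹² m = 2210 fm.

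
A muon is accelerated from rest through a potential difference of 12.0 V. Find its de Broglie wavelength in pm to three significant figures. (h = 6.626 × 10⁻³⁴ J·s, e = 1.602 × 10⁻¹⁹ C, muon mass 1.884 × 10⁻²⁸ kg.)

λ = 24.6 pm

KE = eV = 1.602 × 10⁻¹⁹ × 12.00 = 1.922 × 10⁻¹⁸ J.
p = √(2mKE) = √(2 × 1.884 × 10⁻²⁸ × 1.922 × 10⁻¹⁸) = 2.691 × 10⁻²³ kg·m/s.
λ = h/p = 6.626 × 10⁻³⁴ / 2.691 × 10⁻²³ = 2.46 × 10⁻¹¹ m = 24.6 pm.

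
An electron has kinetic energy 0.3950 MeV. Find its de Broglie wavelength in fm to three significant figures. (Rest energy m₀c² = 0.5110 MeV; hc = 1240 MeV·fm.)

Total energy E = KE + m₀c² = 0.3950 + 0.5110 = 0.9060 MeV.
(pc)² = E² − (m₀c²)² = (0.9060)² − (0.5110)² = 0.5597 MeV², so pc = 0.7481 MeV.
λ = hc/(pc) = 1240 MeV·fm / 0.7481 MeV = 1660 fm.

λ = 1660 fm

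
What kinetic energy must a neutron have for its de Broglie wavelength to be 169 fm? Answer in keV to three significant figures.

p = h/λ = 6.626 × 10⁻³⁴ / 1.690 × 10⁻¹³ = 3.921 × 10⁻²¹ kg·m/s.
KE = p²/(2m) = (3.921 × 10⁻²¹)² / (2 × 1.675 × 10⁻²⁷) = 4.589 × 10⁻¹⁵ J = 28.6 keV.

KE = 28.6 keV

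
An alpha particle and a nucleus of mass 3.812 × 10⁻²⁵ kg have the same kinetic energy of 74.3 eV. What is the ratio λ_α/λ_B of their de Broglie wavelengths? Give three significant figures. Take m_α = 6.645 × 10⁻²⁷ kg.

λ_α/λ_B = 7.57

At fixed KE, p = √(2mKE) so λ = h/p ∝ 1/√m.
λ_α/λ_B = √(m_B/m_α) = √(3.812 × 10⁻²⁵/6.645 × 10⁻²⁷) = √(57.37) = 7.57.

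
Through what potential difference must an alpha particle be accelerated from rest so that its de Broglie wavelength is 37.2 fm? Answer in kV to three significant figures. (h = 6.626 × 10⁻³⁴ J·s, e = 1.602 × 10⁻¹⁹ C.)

V = 74.5 kV

p = h/λ = 6.626 × 10⁻³⁴ / 3.720 × 10⁻¹⁴ = 1.781 × 10⁻²⁰ kg·m/s.
KE = p²/(2m) = 2.387 × 10⁻¹⁴ J.
V = KE/2e = 2.387 × 10⁻¹⁴ / (2 × 1.602 × 10⁻¹⁹) = 74.5 kV.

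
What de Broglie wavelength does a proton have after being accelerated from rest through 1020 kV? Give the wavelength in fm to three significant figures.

λ = 28.3 fm

KE = eV = 1.602 × 10⁻¹⁹ × 1.020 × 10⁶ = 1.634 × 10⁻¹³ J.
p = √(2mKE) = √(2 × 1.673 × 10⁻²⁷ × 1.634 × 10⁻¹³) = 2.338 × 10⁻²⁰ kg·m/s.
λ = h/p = 6.626 × 10⁻³⁴ / 2.338 × 10⁻²⁰ = 2.83 × 10⁻¹⁴ m = 28.3 fm.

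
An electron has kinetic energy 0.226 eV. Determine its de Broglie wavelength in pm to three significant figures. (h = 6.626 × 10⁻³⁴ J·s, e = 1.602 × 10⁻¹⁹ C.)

λ = 2580 pm

KE = 0.226 eV = 3.621 × 10⁻²⁰ J.
p = √(2mKE) = √(2 × 9.109 × 10⁻³¹ × 3.621 × 10⁻²⁰) = 2.568 × 10⁻²⁵ kg·m/s.
λ = h/p = 6.626 × 10⁻³⁴ / 2.568 × 10⁻²⁵ = 2.58 × 10⁻⁹ m = 2580 pm.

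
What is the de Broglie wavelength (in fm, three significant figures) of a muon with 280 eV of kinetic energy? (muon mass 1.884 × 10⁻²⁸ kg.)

KE = 280 eV = 4.486 × 10⁻¹⁷ J.
p = √(2mKE) = √(2 × 1.884 × 10⁻²⁸ × 4.486 × 10⁻¹⁷) = 1.300 × 10⁻²² kg·m/s.
λ = h/p = 6.626 × 10⁻³⁴ / 1.300 × 10⁻²² = 5.10 × 10⁻¹² m = 5100 fm.

λ = 5100 fm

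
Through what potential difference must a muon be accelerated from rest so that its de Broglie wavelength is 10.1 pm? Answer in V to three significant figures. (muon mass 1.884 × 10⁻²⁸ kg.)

V = 71.3 V

p = h/λ = 6.626 × 10⁻³⁴ / 1.010 × 10⁻¹¹ = 6.560 × 10⁻²³ kg·m/s.
KE = p²/(2m) = 1.142 × 10⁻¹⁷ J.
V = KE/e = 1.142 × 10⁻¹⁷ / (1.602 × 10⁻¹⁹) = 71.3 V.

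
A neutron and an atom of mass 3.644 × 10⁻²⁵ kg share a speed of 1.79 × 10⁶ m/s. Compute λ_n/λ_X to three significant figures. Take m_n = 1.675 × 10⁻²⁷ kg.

λ_n/λ_X = 218

At fixed v, p = mv so λ = h/(mv) ∝ 1/m.
λ_n/λ_X = m_X/m_n = 3.644 × 10⁻²⁵/1.675 × 10⁻²⁷ = 218.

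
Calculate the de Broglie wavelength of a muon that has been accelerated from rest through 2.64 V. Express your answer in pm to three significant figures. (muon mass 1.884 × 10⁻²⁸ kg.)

KE = eV = 1.602 × 10⁻¹⁹ × 2.640 = 4.229 × 10⁻¹⁹ J.
p = √(2mKE) = √(2 × 1.884 × 10⁻²⁸ × 4.229 × 10⁻¹⁹) = 1.262 × 10⁻²³ kg·m/s.
λ = h/p = 6.626 × 10⁻³⁴ / 1.262 × 10⁻²³ = 5.25 × 10⁻¹¹ m = 52.5 pm.

λ = 52.5 pm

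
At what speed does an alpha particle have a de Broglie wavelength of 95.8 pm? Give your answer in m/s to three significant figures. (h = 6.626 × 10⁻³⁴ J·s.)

p = h/λ = 6.626 × 10⁻³⁴ / 9.580 × 10⁻¹¹ = 6.916 × 10⁻²⁴ kg·m/s.
v = p/m = 6.916 × 10⁻²⁴ / 6.645 × 10⁻²⁷ = 1.04 × 10³ m/s = 1040 m/s.

v = 1040 m/s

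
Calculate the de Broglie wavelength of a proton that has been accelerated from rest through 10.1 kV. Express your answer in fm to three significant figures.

λ = 285 fm

KE = eV = 1.602 × 10⁻¹⁹ × 1.010 × 10⁴ = 1.618 × 10⁻¹⁵ J.
p = √(2mKE) = √(2 × 1.673 × 10⁻²⁷ × 1.618 × 10⁻¹⁵) = 2.327 × 10⁻²¹ kg·m/s.
λ = h/p = 6.626 × 10⁻³⁴ / 2.327 × 10⁻²¹ = 2.85 × 10⁻¹³ m = 285 fm.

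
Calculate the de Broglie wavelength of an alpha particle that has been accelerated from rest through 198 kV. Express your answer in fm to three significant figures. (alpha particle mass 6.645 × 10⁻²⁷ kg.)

KE = 2eV = 2 × 1.602 × 10⁻¹⁹ × 1.980 × 10⁵ = 6.344 × 10⁻¹⁴ J.
p = √(2mKE) = √(2 × 6.645 × 10⁻²⁷ × 6.344 × 10⁻¹⁴) = 2.904 × 10⁻²⁰ kg·m/s.
λ = h/p = 6.626 × 10⁻³⁴ / 2.904 × 10⁻²⁰ = 2.28 × 10⁻¹⁴ m = 22.8 fm.

λ = 22.8 fm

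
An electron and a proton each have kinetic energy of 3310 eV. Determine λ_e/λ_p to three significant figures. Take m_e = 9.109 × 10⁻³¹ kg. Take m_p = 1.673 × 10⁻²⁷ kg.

At fixed KE, p = √(2mKE) so λ = h/p ∝ 1/√m.
λ_e/λ_p = √(m_p/m_e) = √(1.673 × 10⁻²⁷/9.109 × 10⁻³¹) = √(1837) = 42.9.

λ_e/λ_p = 42.9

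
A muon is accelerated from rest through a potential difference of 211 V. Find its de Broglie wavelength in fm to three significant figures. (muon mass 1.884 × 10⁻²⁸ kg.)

KE = eV = 1.602 × 10⁻¹⁹ × 211.0 = 3.380 × 10⁻¹⁷ J.
p = √(2mKE) = √(2 × 1.884 × 10⁻²⁸ × 3.380 × 10⁻¹⁷) = 1.129 × 10⁻²² kg·m/s.
λ = h/p = 6.626 × 10⁻³⁴ / 1.129 × 10⁻²² = 5.87 × 10⁻¹² m = 5870 fm.

λ = 5870 fm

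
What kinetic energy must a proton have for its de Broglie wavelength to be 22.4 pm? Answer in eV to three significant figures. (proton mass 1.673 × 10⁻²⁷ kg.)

KE = 1.63 eV

p = h/λ = 6.626 × 10⁻³⁴ / 2.240 × 10⁻¹¹ = 2.958 × 10⁻²³ kg·m/s.
KE = p²/(2m) = (2.958 × 10⁻²³)² / (2 × 1.673 × 10⁻²⁷) = 2.615 × 10⁻¹⁹ J = 1.63 eV.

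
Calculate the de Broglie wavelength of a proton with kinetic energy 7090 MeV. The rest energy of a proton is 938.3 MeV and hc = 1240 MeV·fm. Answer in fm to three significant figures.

λ = 0.156 fm

Total energy E = KE + m₀c² = 7090 + 938.3 = 8028.3 MeV.
(pc)² = E² − (m₀c²)² = (8028.3)² − (938.3)² = 6.357 × 10⁷ MeV², so pc = 7973 MeV.
λ = hc/(pc) = 1240 MeV·fm / 7973 MeV = 0.156 fm.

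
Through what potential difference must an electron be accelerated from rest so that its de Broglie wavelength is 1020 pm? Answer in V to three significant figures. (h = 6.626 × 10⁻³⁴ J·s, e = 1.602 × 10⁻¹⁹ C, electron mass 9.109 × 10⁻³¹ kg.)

V = 1.45 V

p = h/λ = 6.626 × 10⁻³⁴ / 1.020 × 10⁻⁹ = 6.496 × 10⁻²⁵ kg·m/s.
KE = p²/(2m) = 2.316 × 10⁻¹⁹ J.
V = KE/e = 2.316 × 10⁻¹⁹ / (1.602 × 10⁻¹⁹) = 1.45 V.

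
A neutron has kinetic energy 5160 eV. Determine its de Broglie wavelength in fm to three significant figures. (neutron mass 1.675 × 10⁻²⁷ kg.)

KE = 5160 eV = 8.266 × 10⁻¹⁶ J.
p = √(2mKE) = √(2 × 1.675 × 10⁻²⁷ × 8.266 × 10⁻¹⁶) = 1.664 × 10⁻²¹ kg·m/s.
λ = h/p = 6.626 × 10⁻³⁴ / 1.664 × 10⁻²¹ = 3.98 × 10⁻¹³ m = 398 fm.

λ = 398 fm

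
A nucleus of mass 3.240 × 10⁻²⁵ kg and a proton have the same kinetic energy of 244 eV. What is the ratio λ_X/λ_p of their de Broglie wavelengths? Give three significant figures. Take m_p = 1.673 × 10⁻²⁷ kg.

λ_X/λ_p = 0.0719

At fixed KE, p = √(2mKE) so λ = h/p ∝ 1/√m.
λ_X/λ_p = √(m_p/m_X) = √(1.673 × 10⁻²⁷/3.240 × 10⁻²⁵) = √(5.164 × 10⁻³) = 0.0719.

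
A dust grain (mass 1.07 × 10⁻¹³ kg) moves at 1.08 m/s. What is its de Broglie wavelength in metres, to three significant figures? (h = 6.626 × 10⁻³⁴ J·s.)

λ = 5.73 × 10⁻²¹ m

p = mv = 1.07 × 10⁻¹³ × 1.08 = 1.156 × 10⁻¹³ kg·m/s.
λ = h/p = 6.626 × 10⁻³⁴ / 1.156 × 10⁻¹³ = 5.73 × 10⁻²¹ m.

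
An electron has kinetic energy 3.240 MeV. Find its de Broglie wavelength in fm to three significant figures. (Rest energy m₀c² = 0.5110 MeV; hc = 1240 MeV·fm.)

Total energy E = KE + m₀c² = 3.240 + 0.5110 = 3.7510 MeV.
(pc)² = E² − (m₀c²)² = (3.7510)² − (0.5110)² = 13.81 MeV², so pc = 3.716 MeV.
λ = hc/(pc) = 1240 MeV·fm / 3.716 MeV = 334 fm.

λ = 334 fm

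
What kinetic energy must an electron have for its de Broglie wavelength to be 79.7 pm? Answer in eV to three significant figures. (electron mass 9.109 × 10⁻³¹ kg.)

p = h/λ = 6.626 × 10⁻³⁴ / 7.970 × 10⁻¹¹ = 8.314 × 10⁻²⁴ kg·m/s.
KE = p²/(2m) = (8.314 × 10⁻²⁴)² / (2 × 9.109 × 10⁻³¹) = 3.794 × 10⁻¹⁷ J = 237 eV.

KE = 237 eV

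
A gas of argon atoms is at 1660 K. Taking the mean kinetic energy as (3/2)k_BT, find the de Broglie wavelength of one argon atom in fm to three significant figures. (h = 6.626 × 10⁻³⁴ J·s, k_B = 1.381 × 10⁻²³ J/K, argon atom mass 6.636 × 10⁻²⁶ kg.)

KE = (3/2)k_BT = 1.5 × 1.381 × 10⁻²³ × 1660 = 3.439 × 10⁻²⁰ J.
p = √(2mKE) = √(2 × 6.636 × 10⁻²⁶ × 3.439 × 10⁻²⁰) = 6.756 × 10⁻²³ kg·m/s.
λ = h/p = 9.81 × 10⁻¹² m = 9810 fm.

λ = 9810 fm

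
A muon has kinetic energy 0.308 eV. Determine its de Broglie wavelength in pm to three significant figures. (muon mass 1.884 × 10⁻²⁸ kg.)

KE = 0.308 eV = 4.934 × 10⁻²⁰ J.
p = √(2mKE) = √(2 × 1.884 × 10⁻²⁸ × 4.934 × 10⁻²⁰) = 4.312 × 10⁻²⁴ kg·m/s.
λ = h/p = 6.626 × 10⁻³⁴ / 4.312 × 10⁻²⁴ = 1.54 × 10⁻¹⁰ m = 154 pm.

λ = 154 pm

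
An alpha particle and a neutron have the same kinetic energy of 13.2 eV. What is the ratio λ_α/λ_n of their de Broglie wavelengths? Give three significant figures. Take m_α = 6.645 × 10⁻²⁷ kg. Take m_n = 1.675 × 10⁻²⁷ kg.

At fixed KE, p = √(2mKE) so λ = h/p ∝ 1/√m.
λ_α/λ_n = √(m_n/m_α) = √(1.675 × 10⁻²⁷/6.645 × 10⁻²⁷) = √(0.2521) = 0.502.

λ_α/λ_n = 0.502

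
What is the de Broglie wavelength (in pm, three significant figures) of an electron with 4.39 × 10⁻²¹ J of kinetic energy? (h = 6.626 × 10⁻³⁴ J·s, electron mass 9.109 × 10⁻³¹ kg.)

λ = 7410 pm

p = √(2mKE) = √(2 × 9.109 × 10⁻³¹ × 4.390 × 10⁻²¹) = 8.943 × 10⁻²⁶ kg·m/s.
λ = h/p = 6.626 × 10⁻³⁴ / 8.943 × 10⁻²⁶ = 7.41 × 10⁻⁹ m = 7410 pm.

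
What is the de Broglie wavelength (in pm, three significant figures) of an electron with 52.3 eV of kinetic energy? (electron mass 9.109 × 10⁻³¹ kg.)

λ = 170 pm

KE = 52.3 eV = 8.378 × 10⁻¹⁸ J.
p = √(2mKE) = √(2 × 9.109 × 10⁻³¹ × 8.378 × 10⁻¹⁸) = 3.907 × 10⁻²⁴ kg·m/s.
λ = h/p = 6.626 × 10⁻³⁴ / 3.907 × 10⁻²⁴ = 1.70 × 10⁻¹⁰ m = 170 pm.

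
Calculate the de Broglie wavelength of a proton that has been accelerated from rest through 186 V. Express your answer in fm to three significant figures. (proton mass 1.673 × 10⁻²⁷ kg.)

KE = eV = 1.602 × 10⁻¹⁹ × 186.0 = 2.980 × 10⁻¹⁷ J.
p = √(2mKE) = √(2 × 1.673 × 10⁻²⁷ × 2.980 × 10⁻¹⁷) = 3.158 × 10⁻²² kg·m/s.
λ = h/p = 6.626 × 10⁻³⁴ / 3.158 × 10⁻²² = 2.10 × 10⁻¹² m = 2100 fm.

λ = 2100 fm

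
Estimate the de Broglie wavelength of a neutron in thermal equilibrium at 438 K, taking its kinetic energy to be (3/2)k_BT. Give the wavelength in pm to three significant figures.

KE = (3/2)k_BT = 1.5 × 1.381 × 10⁻²³ × 438 = 9.073 × 10⁻²¹ J.
p = √(2mKE) = √(2 × 1.675 × 10⁻²⁷ × 9.073 × 10⁻²¹) = 5.513 × 10⁻²⁴ kg·m/s.
λ = h/p = 1.20 × 10⁻¹⁰ m = 120 pm.

λ = 120 pm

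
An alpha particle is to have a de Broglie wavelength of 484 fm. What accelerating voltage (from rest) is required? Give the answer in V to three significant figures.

p = h/λ = 6.626 × 10⁻³⁴ / 4.840 × 10⁻¹³ = 1.369 × 10⁻²¹ kg·m/s.
KE = p²/(2m) = 1.410 × 10⁻¹⁶ J.
V = KE/2e = 1.410 × 10⁻¹⁶ / (2 × 1.602 × 10⁻¹⁹) = 440 V.

V = 440 V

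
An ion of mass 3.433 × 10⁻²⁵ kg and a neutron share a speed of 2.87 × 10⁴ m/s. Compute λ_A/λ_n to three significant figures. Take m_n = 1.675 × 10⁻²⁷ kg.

λ_A/λ_n = 4.88 × 10⁻³

At fixed v, p = mv so λ = h/(mv) ∝ 1/m.
λ_A/λ_n = m_n/m_A = 1.675 × 10⁻²⁷/3.433 × 10⁻²⁵ = 4.88 × 10⁻³.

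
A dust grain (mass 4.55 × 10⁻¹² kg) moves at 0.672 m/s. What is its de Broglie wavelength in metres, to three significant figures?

p = mv = 4.55 × 10⁻¹² × 0.672 = 3.058 × 10⁻¹² kg·m/s.
λ = h/p = 6.626 × 10⁻³⁴ / 3.058 × 10⁻¹² = 2.17 × 10⁻²² m.

λ = 2.17 × 10⁻²² m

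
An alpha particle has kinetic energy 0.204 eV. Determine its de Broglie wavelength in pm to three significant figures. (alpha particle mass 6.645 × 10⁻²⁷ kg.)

λ = 31.8 pm

KE = 0.204 eV = 3.268 × 10⁻²⁰ J.
p = √(2mKE) = √(2 × 6.645 × 10⁻²⁷ × 3.268 × 10⁻²⁰) = 2.084 × 10⁻²³ kg·m/s.
λ = h/p = 6.626 × 10⁻³⁴ / 2.084 × 10⁻²³ = 3.18 × 10⁻¹¹ m = 31.8 pm.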